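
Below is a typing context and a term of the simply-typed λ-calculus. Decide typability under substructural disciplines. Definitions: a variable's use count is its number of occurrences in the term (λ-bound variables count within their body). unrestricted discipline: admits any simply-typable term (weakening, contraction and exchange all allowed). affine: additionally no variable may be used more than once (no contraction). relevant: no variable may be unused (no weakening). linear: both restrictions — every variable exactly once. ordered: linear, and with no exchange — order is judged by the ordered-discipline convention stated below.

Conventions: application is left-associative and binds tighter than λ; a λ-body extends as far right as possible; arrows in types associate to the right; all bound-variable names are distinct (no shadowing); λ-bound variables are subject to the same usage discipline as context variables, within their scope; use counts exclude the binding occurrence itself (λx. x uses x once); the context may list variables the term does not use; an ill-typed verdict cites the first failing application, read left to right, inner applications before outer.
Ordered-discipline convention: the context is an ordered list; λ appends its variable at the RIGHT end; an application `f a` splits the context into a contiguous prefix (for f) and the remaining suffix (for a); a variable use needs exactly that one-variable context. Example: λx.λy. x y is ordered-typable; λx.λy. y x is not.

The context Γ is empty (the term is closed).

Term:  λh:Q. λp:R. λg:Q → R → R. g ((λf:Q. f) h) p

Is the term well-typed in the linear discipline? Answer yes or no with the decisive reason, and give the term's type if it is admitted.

yes — exactly-once usage across h, p, g, f; term : Q → R → (Q → R → R) → R
variable uses: h (λ-bound) ×1, p (λ-bound) ×1, g (λ-bound) ×1, f (λ-bound) ×1
uses in reading order: g, f, h, p
typing: well-typed at Q → R → (Q → R → R) → R
across the five disciplines: ordered ✗; linear ✓; affine ✓; relevant ✓; unrestricted ✓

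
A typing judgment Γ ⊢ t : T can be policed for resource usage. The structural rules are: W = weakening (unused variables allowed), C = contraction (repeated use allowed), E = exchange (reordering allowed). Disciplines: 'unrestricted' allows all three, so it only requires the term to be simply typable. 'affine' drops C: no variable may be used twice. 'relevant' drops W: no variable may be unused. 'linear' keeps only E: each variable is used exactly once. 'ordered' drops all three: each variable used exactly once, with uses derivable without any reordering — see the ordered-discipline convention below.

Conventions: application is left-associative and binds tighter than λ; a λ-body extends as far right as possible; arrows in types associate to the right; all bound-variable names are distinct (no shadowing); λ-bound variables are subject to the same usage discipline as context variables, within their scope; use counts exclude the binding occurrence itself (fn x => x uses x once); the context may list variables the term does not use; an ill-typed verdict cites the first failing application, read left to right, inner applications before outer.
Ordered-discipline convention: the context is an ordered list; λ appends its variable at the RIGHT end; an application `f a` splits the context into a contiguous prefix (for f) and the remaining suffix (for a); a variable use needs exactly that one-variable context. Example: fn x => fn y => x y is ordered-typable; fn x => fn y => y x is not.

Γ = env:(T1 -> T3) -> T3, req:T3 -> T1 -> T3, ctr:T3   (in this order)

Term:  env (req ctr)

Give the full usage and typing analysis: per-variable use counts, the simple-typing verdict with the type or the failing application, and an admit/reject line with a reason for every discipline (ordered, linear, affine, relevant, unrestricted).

counts: env: 1; req: 1; ctr: 1
use order (left to right): env, req, ctr
typing: well-typed at T3
ordered ✓ (single-use (env, req, ctr), ordered derivation ok)
linear ✓ (env, req, ctr: one use apiece)
affine ✓ (none of env, req, ctr used more than once)
relevant ✓ (every one of env, req, ctr appears)
unrestricted ✓ (typability at T3 is all that's needed)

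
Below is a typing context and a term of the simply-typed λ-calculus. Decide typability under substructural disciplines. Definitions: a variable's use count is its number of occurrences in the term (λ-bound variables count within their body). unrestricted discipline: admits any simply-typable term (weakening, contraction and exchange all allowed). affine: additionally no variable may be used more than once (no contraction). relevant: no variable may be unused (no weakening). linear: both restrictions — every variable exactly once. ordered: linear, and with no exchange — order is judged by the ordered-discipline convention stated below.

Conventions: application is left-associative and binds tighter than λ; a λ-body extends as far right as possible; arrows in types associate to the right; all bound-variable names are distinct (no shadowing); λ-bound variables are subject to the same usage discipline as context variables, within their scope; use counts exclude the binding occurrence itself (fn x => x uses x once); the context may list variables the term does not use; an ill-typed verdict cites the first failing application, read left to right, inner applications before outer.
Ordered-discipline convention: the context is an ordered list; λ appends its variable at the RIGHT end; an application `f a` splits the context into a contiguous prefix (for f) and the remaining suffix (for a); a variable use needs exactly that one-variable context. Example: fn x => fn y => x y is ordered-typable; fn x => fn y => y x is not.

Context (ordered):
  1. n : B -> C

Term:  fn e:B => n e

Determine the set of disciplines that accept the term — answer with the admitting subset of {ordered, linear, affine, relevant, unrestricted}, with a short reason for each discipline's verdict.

accepted by: ordered, linear, affine, relevant, unrestricted
use counts: n: 1; e (bound): 1
left-to-right use order: n, e
typing: well-typed — term : B -> C
ordered: ✓ — single-use (n, e), ordered derivation ok
linear: ✓ — n, e: one use apiece
affine: ✓ — at most one use each (n, e)
relevant: ✓ — none of n, e goes unused
unrestricted: ✓ — typability at B -> C is all that's needed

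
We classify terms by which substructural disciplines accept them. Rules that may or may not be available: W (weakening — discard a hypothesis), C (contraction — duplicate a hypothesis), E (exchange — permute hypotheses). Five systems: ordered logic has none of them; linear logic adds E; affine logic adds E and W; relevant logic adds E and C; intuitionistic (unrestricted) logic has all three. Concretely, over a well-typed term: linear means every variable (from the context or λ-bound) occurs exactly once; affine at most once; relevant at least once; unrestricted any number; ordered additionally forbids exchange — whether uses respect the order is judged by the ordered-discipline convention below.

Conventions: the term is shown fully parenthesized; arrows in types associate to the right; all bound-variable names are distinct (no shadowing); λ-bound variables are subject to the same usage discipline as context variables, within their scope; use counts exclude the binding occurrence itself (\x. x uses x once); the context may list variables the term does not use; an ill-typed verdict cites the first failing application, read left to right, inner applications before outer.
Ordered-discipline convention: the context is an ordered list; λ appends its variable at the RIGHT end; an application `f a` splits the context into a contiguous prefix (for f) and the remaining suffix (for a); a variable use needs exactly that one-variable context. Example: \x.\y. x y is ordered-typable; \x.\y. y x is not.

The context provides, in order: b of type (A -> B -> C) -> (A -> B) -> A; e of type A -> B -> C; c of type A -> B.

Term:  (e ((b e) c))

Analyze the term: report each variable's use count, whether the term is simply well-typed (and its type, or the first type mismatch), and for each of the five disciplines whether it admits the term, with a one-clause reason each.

use counts: b: 1×; e: 2×; c: 1×
order of uses: e, b, e, c
typing: well-typed at B -> C
ordered ✗ (e ×2 used more than once (contraction))
linear ✗ (e ×2 used more than once (contraction))
affine ✗ (e ×2 used more than once (contraction))
relevant ✓ (at least one use each (b, e, c))
unrestricted ✓ (type-checks (B -> C) and nothing is barred)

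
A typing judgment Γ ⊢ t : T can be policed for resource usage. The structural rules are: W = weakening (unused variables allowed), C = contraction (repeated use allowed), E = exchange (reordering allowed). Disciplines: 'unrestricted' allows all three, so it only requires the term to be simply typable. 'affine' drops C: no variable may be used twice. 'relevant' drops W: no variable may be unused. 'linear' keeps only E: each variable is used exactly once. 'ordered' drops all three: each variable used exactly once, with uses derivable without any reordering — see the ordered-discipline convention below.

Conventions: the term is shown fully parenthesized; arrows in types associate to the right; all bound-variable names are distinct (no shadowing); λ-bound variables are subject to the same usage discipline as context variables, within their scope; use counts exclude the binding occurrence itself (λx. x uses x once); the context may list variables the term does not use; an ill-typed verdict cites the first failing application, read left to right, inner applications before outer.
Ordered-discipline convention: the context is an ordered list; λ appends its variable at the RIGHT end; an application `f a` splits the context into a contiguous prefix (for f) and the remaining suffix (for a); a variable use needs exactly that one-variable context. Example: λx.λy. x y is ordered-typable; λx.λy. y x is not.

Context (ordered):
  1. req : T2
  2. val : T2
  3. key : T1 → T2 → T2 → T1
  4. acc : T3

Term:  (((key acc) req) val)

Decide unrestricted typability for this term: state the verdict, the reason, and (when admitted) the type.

no — the type mismatch rejects it
use counts: req: 1×, val: 1×, key: 1×, acc: 1×
uses in reading order: key, acc, req, val
typing: ill-typed: a function awaiting T1 gets T3
all disciplines: ordered ✗ · linear ✗ · affine ✗ · relevant ✗ · unrestricted ✗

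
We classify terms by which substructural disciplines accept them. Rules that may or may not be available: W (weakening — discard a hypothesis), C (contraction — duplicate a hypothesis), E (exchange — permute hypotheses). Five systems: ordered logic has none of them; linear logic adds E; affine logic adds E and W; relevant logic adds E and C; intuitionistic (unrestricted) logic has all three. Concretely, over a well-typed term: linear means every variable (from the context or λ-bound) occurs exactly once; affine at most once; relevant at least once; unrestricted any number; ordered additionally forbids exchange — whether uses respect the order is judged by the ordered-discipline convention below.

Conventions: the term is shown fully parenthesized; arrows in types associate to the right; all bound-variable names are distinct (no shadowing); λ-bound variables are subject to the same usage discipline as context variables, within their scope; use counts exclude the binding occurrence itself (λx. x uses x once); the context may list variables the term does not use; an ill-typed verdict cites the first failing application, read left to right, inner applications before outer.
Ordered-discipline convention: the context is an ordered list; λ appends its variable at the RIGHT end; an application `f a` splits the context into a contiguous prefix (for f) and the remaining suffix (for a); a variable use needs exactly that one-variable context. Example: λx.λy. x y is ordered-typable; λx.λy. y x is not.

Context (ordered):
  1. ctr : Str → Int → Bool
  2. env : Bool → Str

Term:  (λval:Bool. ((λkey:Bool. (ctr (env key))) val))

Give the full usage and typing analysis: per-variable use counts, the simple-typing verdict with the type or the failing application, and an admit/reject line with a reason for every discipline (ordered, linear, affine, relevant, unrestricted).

use counts: ctr=1; env=1; val (λ-bound)=1; key (λ-bound)=1
order of uses: ctr, env, key, val
typing: well-typed — term : Bool → Int → Bool
ordered: ✓, single-use (ctr, env, val, key), ordered derivation ok
linear: ✓, ctr, env, val, key: one use apiece
affine: ✓, no duplicate uses among ctr, env, val, key
relevant: ✓, every one of ctr, env, val, key appears
unrestricted: ✓, simply typable at Bool → Int → Bool; W, C, E all held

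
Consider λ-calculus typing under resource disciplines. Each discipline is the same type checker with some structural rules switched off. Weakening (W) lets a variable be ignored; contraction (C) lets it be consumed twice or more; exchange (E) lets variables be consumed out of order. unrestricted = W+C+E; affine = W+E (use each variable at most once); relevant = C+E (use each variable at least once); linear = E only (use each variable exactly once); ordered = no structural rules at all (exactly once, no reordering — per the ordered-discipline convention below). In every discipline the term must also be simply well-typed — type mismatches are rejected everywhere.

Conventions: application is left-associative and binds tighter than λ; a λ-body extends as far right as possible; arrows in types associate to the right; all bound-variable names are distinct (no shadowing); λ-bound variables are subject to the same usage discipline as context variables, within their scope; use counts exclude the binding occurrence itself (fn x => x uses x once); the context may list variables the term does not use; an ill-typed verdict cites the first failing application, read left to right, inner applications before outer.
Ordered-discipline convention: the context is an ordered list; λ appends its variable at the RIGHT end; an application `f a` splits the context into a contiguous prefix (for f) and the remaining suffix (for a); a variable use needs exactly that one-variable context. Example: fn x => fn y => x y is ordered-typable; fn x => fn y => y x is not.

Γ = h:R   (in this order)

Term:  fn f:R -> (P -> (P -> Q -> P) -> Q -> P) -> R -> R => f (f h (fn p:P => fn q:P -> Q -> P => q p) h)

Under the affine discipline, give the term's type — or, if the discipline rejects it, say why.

not well-typed under affine — h ×2, f ×2 used more than once (contraction)
variable uses: h: 2, f (bound): 2, p (bound): 1, q (bound): 1
order of uses: f, f, h, q, p, h
typing: ✓ — (R -> (P -> (P -> Q -> P) -> Q -> P) -> R -> R) -> (P -> (P -> Q -> P) -> Q -> P) -> R -> R
all disciplines: ordered ✗ · linear ✗ · affine ✗ · relevant ✓ · unrestricted ✓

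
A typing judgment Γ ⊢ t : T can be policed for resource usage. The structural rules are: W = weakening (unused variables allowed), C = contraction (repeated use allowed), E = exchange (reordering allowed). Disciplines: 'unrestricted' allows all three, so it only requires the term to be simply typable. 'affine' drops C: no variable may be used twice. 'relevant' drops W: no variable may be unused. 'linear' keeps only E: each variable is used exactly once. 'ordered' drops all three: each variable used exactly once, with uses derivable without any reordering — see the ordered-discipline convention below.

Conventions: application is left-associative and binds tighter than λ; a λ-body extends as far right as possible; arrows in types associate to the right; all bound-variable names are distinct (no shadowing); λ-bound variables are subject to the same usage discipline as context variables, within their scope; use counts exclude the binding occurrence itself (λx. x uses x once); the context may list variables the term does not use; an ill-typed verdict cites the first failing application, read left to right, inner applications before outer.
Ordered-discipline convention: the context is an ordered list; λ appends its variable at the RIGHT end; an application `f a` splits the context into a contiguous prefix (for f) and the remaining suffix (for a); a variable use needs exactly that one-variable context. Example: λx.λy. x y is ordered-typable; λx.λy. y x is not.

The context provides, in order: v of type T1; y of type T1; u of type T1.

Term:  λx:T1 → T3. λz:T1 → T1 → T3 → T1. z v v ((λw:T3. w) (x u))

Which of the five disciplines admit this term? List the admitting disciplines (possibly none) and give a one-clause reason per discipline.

admitted in: unrestricted
usage: v ×2; y ×0; u ×1; x [bound] ×1; z [bound] ×1; w [bound] ×1
use order (left to right): z, v, v, w, x, u
typing: well-typed — term : (T1 → T3) → (T1 → T1 → T3 → T1) → T1
ordered: ✗, repeated use of v ×2; unused: y — weakening required
linear: ✗, repeated use of v ×2; unused: y — weakening required
affine: ✗, repeated use of v ×2
relevant: ✗, unused: y — weakening required
unrestricted: ✓, well-typed at (T1 → T3) → (T1 → T1 → T3 → T1) → T1; no restrictions here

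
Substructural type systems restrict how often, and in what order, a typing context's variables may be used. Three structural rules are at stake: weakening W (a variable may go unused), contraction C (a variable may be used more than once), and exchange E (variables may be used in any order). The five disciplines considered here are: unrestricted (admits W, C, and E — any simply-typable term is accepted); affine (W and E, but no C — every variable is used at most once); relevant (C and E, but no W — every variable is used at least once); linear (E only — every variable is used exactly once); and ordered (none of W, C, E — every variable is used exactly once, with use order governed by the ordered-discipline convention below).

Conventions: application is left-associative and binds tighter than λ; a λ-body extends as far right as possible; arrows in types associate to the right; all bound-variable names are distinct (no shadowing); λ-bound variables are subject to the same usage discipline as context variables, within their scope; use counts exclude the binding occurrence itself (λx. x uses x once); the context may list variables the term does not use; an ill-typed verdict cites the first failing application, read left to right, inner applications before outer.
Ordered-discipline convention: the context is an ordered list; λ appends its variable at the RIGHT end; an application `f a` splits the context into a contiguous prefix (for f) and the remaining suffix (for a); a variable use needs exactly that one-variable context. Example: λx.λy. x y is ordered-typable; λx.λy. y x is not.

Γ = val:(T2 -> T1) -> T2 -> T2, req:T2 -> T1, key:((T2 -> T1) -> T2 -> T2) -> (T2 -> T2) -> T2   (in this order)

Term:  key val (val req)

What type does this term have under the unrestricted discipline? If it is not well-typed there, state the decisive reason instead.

term : T2
variable uses: val: 2×; req: 1×; key: 1×
order of uses: key, val, val, req
typing: well-typed at T2
per-discipline verdicts: ordered ✗, linear ✗, affine ✗, relevant ✓, unrestricted ✓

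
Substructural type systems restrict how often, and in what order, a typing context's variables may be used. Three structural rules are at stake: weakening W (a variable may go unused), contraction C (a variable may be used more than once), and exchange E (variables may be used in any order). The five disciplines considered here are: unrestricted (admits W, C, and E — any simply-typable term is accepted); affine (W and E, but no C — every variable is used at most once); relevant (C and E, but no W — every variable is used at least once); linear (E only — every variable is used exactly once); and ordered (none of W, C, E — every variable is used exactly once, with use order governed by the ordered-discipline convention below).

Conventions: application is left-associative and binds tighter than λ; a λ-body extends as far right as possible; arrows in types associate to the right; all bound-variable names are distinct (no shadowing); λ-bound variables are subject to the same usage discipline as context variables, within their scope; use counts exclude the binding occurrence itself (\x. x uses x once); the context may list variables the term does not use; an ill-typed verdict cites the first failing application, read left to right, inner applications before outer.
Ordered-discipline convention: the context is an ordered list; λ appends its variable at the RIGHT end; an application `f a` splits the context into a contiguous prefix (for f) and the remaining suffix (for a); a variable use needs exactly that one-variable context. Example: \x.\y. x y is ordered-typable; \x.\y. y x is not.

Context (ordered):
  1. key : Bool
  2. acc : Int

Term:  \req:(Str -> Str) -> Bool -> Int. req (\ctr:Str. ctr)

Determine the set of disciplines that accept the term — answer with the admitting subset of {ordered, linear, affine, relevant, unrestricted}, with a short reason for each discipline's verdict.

accepted by: affine, unrestricted
use counts: key ×0; acc ×0; req (bound) ×1; ctr (bound) ×1
order of uses: req, ctr
typing: well-typed at ((Str -> Str) -> Bool -> Int) -> Bool -> Int
ordered: ✗, unused: key, acc — weakening required
linear: ✗, unused: key, acc — weakening required
affine: ✓, key, acc, req, ctr: no repeats, contraction unneeded
relevant: ✗, unused: key, acc — weakening required
unrestricted: ✓, type-checks (((Str -> Str) -> Bool -> Int) -> Bool -> Int) and nothing is barred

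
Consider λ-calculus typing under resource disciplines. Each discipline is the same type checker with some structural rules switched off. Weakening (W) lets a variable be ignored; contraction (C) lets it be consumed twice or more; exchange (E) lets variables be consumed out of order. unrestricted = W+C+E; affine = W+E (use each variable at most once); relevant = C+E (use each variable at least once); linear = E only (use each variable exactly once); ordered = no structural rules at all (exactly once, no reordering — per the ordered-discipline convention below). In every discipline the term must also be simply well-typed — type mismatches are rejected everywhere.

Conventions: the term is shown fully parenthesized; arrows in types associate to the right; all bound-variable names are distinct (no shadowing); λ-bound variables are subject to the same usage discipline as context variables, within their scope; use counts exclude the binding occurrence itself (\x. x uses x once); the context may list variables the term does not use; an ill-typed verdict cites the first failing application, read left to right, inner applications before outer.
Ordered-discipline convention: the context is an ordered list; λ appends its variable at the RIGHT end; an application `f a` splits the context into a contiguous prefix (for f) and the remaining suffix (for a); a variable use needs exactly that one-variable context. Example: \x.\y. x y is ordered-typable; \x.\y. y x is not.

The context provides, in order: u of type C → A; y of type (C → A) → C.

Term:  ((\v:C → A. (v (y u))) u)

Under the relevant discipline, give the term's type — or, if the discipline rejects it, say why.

term : A
use counts: u: 2×, y: 1×, v (λ-bound): 1×
left-to-right use order: v, y, u, u
typing: the term checks, with type A
summary: ordered ✗; linear ✗; affine ✗; relevant ✓; unrestricted ✓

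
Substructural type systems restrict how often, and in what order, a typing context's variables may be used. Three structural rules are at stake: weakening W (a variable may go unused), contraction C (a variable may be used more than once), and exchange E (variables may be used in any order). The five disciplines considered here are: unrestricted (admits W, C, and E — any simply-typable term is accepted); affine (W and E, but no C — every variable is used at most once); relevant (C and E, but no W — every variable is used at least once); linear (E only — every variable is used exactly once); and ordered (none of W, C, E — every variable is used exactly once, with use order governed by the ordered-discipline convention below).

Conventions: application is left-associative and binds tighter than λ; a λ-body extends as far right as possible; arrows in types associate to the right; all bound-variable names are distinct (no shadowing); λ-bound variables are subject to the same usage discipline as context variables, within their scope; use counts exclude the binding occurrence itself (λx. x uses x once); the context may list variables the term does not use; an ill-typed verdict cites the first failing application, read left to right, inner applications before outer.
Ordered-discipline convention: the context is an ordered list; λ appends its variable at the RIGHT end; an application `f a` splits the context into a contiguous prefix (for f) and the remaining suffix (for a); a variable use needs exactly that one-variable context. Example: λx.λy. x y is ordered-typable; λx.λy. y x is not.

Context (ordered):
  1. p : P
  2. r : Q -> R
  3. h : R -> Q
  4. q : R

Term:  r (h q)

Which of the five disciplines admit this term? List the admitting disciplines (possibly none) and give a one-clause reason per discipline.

accepted by: affine, unrestricted
usage: p=0; r=1; h=1; q=1
uses in reading order: r, h, q
typing: well-typed — term : R
ordered ✗ (needs weakening: p unused)
linear ✗ (needs weakening: p unused)
affine ✓ (none of p, r, h, q used more than once)
relevant ✗ (needs weakening: p unused)
unrestricted ✓ (well-typed at R; no restrictions here)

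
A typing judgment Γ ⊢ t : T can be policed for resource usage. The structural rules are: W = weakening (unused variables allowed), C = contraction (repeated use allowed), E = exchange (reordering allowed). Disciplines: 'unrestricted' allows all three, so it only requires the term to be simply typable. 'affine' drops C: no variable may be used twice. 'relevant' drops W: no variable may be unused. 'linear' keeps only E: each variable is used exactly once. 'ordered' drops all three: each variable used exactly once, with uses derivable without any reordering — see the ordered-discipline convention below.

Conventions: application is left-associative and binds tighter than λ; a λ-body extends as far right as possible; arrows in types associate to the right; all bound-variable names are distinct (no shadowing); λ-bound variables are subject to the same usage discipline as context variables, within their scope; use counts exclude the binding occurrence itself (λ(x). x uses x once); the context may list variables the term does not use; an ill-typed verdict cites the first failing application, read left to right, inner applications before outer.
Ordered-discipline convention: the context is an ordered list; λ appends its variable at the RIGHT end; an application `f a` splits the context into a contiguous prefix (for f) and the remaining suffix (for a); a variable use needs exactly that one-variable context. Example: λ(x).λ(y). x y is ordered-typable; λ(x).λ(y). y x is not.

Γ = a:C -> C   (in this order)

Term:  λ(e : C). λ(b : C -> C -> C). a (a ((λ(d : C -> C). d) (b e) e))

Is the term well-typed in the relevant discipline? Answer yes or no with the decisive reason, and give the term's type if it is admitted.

yes — at least one use each (a, e, b, d); term : C -> (C -> C -> C) -> C
variable uses: a: 2×, e (λ-bound): 2×, b (λ-bound): 1×, d (λ-bound): 1×
uses in reading order: a, a, d, b, e, e
typing: the term checks, with type C -> (C -> C -> C) -> C
per-discipline verdicts: ordered ✗ · linear ✗ · affine ✗ · relevant ✓ · unrestricted ✓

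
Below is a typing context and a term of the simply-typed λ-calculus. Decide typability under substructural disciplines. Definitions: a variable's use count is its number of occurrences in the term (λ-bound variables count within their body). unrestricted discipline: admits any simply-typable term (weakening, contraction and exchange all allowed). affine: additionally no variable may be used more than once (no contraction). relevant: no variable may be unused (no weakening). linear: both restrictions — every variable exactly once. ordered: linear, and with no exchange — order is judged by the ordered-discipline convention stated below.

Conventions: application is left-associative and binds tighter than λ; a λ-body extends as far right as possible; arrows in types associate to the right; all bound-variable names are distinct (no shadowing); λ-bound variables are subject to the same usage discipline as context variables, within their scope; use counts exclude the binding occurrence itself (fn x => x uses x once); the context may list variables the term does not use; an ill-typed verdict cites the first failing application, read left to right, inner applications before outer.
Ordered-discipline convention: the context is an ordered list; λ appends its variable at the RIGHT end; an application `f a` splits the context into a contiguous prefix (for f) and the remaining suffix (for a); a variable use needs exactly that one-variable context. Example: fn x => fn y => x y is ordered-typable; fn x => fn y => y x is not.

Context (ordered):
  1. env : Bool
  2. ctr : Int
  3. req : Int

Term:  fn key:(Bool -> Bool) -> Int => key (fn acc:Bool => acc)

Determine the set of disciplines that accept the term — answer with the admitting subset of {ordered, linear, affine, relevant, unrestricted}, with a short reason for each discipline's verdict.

admitted in: affine, unrestricted
use counts: env ×0, ctr ×0, req ×0, key [bound] ×1, acc [bound] ×1
order of uses: key, acc
typing: well-typed at ((Bool -> Bool) -> Int) -> Int
ordered ✗ (env, ctr, req never used (weakening))
linear ✗ (env, ctr, req never used (weakening))
affine ✓ (no duplicate uses among env, ctr, req, key, acc)
relevant ✗ (env, ctr, req never used (weakening))
unrestricted ✓ (simply typable at ((Bool -> Bool) -> Int) -> Int; W, C, E all held)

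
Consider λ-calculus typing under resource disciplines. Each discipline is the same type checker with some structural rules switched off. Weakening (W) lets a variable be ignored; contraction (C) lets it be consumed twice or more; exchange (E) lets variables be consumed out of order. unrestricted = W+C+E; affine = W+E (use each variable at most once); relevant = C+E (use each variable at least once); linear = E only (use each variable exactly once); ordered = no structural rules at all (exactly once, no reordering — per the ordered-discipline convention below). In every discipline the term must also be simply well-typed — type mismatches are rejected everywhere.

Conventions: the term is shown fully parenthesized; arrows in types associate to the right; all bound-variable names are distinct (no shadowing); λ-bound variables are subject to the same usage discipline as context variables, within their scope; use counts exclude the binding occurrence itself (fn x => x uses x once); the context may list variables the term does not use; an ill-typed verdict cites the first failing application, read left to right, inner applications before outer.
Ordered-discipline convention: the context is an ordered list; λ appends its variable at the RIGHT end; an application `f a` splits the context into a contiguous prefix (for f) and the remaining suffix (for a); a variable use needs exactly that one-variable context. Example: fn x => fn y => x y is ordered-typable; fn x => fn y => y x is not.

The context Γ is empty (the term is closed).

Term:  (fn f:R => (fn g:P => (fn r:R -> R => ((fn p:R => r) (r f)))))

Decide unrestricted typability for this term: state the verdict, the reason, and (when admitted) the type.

yes — typability at R -> P -> (R -> R) -> R -> R is all that's needed; term : R -> P -> (R -> R) -> R -> R
counts: f (λ-bound)=1, g (λ-bound)=0, r (λ-bound)=2, p (λ-bound)=0
order of uses: r, r, f
typing: ✓ — R -> P -> (R -> R) -> R -> R
summary: ordered ✗, linear ✗, affine ✗, relevant ✗, unrestricted ✓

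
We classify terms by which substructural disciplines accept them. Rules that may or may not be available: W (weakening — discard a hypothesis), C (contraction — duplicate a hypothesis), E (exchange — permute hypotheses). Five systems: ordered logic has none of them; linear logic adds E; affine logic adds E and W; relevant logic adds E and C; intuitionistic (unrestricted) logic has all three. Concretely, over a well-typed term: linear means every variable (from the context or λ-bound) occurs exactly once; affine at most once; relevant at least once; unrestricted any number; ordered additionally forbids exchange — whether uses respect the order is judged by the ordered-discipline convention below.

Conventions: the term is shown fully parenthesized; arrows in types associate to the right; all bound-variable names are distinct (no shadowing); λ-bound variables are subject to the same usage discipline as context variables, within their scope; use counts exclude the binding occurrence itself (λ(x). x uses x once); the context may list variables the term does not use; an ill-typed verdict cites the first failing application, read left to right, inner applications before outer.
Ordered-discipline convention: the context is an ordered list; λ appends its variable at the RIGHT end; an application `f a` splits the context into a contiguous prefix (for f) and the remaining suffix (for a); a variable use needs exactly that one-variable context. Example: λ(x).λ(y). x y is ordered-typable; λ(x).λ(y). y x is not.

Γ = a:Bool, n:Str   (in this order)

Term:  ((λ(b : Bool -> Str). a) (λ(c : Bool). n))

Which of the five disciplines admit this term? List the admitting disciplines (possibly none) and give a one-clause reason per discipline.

admitting disciplines: affine, unrestricted
counts: a: 1×; n: 1×; b (λ-bound): 0×; c (λ-bound): 0×
uses in reading order: a, n
typing: the term checks, with type Bool
ordered: ✗, needs weakening: b, c unused
linear: ✗, needs weakening: b, c unused
affine: ✓, none of a, n, b, c used more than once
relevant: ✗, needs weakening: b, c unused
unrestricted: ✓, simply typable at Bool; W, C, E all held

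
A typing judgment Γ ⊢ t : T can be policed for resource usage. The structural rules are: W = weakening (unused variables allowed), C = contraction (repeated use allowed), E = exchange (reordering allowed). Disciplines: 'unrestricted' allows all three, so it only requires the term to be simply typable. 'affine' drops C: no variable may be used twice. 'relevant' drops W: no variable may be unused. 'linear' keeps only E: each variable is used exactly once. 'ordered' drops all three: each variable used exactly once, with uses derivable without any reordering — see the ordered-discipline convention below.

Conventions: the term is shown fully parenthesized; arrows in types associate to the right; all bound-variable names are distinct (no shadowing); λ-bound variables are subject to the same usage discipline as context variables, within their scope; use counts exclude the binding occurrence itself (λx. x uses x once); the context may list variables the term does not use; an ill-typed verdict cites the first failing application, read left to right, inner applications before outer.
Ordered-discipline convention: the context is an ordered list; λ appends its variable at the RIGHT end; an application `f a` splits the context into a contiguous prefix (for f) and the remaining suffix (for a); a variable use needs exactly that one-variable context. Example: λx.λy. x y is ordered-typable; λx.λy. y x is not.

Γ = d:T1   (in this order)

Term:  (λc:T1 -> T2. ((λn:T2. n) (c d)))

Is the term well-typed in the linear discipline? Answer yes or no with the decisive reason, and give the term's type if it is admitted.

yes — single use per variable (d, c, n); term : (T1 -> T2) -> T2
usage: d: 1×, c (bound): 1×, n (bound): 1×
uses in reading order: n, c, d
typing: well-typed — term : (T1 -> T2) -> T2
summary: ordered ✗; linear ✓; affine ✓; relevant ✓; unrestricted ✓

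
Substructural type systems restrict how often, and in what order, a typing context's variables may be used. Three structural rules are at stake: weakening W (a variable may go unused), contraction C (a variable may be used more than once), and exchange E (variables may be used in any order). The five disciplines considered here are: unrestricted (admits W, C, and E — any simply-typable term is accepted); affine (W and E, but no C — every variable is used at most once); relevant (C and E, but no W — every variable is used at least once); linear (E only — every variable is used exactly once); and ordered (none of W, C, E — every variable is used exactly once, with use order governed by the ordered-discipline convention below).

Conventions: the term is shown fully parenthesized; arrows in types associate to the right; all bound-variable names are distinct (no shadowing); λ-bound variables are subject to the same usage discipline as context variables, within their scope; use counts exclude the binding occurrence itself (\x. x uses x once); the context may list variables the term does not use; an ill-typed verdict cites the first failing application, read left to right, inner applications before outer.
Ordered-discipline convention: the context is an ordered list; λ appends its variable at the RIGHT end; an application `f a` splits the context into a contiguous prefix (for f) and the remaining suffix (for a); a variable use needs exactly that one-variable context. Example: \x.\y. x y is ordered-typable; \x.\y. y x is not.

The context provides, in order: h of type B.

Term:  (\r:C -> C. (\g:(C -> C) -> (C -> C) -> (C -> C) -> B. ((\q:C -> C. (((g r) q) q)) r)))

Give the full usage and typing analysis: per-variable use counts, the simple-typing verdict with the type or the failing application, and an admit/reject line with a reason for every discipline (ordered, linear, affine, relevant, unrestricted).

usage: h=0; r (λ-bound)=2; g (λ-bound)=1; q (λ-bound)=2
use order (left to right): g, r, q, q, r
typing: the term checks, with type (C -> C) -> ((C -> C) -> (C -> C) -> (C -> C) -> B) -> B
ordered: ✗ — needs contraction — r ×2, q ×2; needs weakening: h unused
linear: ✗ — needs contraction — r ×2, q ×2; needs weakening: h unused
affine: ✗ — needs contraction — r ×2, q ×2
relevant: ✗ — needs weakening: h unused
unrestricted: ✓ — well-typed at (C -> C) -> ((C -> C) -> (C -> C) -> (C -> C) -> B) -> B; no restrictions here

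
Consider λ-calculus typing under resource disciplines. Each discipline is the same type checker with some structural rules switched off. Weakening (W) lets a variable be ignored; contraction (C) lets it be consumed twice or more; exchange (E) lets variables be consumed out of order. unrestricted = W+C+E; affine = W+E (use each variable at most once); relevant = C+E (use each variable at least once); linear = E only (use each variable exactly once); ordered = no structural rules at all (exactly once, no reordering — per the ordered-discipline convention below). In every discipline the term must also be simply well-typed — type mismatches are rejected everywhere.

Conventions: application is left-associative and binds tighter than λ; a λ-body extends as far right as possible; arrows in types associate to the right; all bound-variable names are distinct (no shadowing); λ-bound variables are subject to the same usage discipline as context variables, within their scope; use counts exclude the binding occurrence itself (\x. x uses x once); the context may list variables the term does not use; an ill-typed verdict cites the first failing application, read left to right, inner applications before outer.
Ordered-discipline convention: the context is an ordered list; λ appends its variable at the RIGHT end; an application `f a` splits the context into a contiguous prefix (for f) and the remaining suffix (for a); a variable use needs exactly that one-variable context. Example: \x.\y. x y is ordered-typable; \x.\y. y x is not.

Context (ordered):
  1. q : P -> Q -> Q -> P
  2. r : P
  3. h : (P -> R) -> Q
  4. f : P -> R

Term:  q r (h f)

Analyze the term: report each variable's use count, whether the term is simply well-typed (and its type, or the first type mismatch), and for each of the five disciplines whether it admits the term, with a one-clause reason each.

use counts: q=1, r=1, h=1, f=1
order of uses: q, r, h, f
typing: well-typed at Q -> P
ordered: ✓, one use each (q, r, h, f); ordered split holds
linear: ✓, each of q, r, h, f used exactly once
affine: ✓, none of q, r, h, f used more than once
relevant: ✓, every one of q, r, h, f appears
unrestricted: ✓, well-typed at Q -> P; no restrictions here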